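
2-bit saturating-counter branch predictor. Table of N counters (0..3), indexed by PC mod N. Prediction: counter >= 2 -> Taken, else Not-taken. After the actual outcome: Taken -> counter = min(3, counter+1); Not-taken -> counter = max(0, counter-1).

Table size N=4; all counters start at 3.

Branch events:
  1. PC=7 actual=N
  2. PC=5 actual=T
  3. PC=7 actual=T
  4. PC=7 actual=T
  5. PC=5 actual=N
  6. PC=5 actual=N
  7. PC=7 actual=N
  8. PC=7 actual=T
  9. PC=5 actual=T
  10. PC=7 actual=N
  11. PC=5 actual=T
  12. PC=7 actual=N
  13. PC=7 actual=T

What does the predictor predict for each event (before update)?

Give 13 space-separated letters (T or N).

Ev 1: PC=7 idx=3 pred=T actual=N -> ctr[3]=2
Ev 2: PC=5 idx=1 pred=T actual=T -> ctr[1]=3
Ev 3: PC=7 idx=3 pred=T actual=T -> ctr[3]=3
Ev 4: PC=7 idx=3 pred=T actual=T -> ctr[3]=3
Ev 5: PC=5 idx=1 pred=T actual=N -> ctr[1]=2
Ev 6: PC=5 idx=1 pred=T actual=N -> ctr[1]=1
Ev 7: PC=7 idx=3 pred=T actual=N -> ctr[3]=2
Ev 8: PC=7 idx=3 pred=T actual=T -> ctr[3]=3
Ev 9: PC=5 idx=1 pred=N actual=T -> ctr[1]=2
Ev 10: PC=7 idx=3 pred=T actual=N -> ctr[3]=2
Ev 11: PC=5 idx=1 pred=T actual=T -> ctr[1]=3
Ev 12: PC=7 idx=3 pred=T actual=N -> ctr[3]=1
Ev 13: PC=7 idx=3 pred=N actual=T -> ctr[3]=2

Answer: T T T T T T T T N T T T N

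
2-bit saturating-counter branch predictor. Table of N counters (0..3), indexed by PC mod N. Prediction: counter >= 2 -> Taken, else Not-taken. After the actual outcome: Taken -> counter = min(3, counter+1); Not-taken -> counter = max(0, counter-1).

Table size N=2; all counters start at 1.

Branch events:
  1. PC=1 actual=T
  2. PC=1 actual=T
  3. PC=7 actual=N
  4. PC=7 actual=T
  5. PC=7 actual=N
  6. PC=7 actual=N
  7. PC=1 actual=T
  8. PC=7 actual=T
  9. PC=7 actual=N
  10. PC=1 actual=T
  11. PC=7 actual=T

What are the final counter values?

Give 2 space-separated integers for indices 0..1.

Answer: 1 3

Derivation:
Ev 1: PC=1 idx=1 pred=N actual=T -> ctr[1]=2
Ev 2: PC=1 idx=1 pred=T actual=T -> ctr[1]=3
Ev 3: PC=7 idx=1 pred=T actual=N -> ctr[1]=2
Ev 4: PC=7 idx=1 pred=T actual=T -> ctr[1]=3
Ev 5: PC=7 idx=1 pred=T actual=N -> ctr[1]=2
Ev 6: PC=7 idx=1 pred=T actual=N -> ctr[1]=1
Ev 7: PC=1 idx=1 pred=N actual=T -> ctr[1]=2
Ev 8: PC=7 idx=1 pred=T actual=T -> ctr[1]=3
Ev 9: PC=7 idx=1 pred=T actual=N -> ctr[1]=2
Ev 10: PC=1 idx=1 pred=T actual=T -> ctr[1]=3
Ev 11: PC=7 idx=1 pred=T actual=T -> ctr[1]=3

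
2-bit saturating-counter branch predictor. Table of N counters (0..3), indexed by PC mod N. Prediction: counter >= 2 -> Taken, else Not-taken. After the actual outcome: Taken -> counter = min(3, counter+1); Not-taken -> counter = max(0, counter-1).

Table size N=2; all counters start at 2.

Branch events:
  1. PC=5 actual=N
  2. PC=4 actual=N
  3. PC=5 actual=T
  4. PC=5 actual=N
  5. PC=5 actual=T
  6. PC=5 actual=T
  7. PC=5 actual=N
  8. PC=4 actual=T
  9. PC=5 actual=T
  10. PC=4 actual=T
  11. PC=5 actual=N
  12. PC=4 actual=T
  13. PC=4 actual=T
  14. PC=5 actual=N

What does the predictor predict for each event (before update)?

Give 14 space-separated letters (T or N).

Answer: T T N T N T T N T T T T T T

Derivation:
Ev 1: PC=5 idx=1 pred=T actual=N -> ctr[1]=1
Ev 2: PC=4 idx=0 pred=T actual=N -> ctr[0]=1
Ev 3: PC=5 idx=1 pred=N actual=T -> ctr[1]=2
Ev 4: PC=5 idx=1 pred=T actual=N -> ctr[1]=1
Ev 5: PC=5 idx=1 pred=N actual=T -> ctr[1]=2
Ev 6: PC=5 idx=1 pred=T actual=T -> ctr[1]=3
Ev 7: PC=5 idx=1 pred=T actual=N -> ctr[1]=2
Ev 8: PC=4 idx=0 pred=N actual=T -> ctr[0]=2
Ev 9: PC=5 idx=1 pred=T actual=T -> ctr[1]=3
Ev 10: PC=4 idx=0 pred=T actual=T -> ctr[0]=3
Ev 11: PC=5 idx=1 pred=T actual=N -> ctr[1]=2
Ev 12: PC=4 idx=0 pred=T actual=T -> ctr[0]=3
Ev 13: PC=4 idx=0 pred=T actual=T -> ctr[0]=3
Ev 14: PC=5 idx=1 pred=T actual=N -> ctr[1]=1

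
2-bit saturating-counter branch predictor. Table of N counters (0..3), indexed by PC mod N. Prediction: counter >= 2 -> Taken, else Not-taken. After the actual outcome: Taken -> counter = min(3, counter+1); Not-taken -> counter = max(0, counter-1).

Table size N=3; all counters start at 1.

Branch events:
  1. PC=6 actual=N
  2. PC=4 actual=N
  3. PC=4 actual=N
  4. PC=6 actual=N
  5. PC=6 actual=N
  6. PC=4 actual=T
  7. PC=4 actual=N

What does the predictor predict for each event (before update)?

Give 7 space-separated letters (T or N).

Ev 1: PC=6 idx=0 pred=N actual=N -> ctr[0]=0
Ev 2: PC=4 idx=1 pred=N actual=N -> ctr[1]=0
Ev 3: PC=4 idx=1 pred=N actual=N -> ctr[1]=0
Ev 4: PC=6 idx=0 pred=N actual=N -> ctr[0]=0
Ev 5: PC=6 idx=0 pred=N actual=N -> ctr[0]=0
Ev 6: PC=4 idx=1 pred=N actual=T -> ctr[1]=1
Ev 7: PC=4 idx=1 pred=N actual=N -> ctr[1]=0

Answer: N N N N N N N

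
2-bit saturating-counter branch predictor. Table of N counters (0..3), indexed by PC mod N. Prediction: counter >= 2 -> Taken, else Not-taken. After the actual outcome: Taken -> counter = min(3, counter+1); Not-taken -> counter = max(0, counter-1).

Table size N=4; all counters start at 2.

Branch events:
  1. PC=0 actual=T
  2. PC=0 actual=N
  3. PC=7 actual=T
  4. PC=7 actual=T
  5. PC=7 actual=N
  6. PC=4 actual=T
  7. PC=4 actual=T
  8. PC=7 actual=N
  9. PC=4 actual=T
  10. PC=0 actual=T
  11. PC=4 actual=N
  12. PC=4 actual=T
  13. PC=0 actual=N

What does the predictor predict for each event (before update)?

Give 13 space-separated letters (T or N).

Answer: T T T T T T T T T T T T T

Derivation:
Ev 1: PC=0 idx=0 pred=T actual=T -> ctr[0]=3
Ev 2: PC=0 idx=0 pred=T actual=N -> ctr[0]=2
Ev 3: PC=7 idx=3 pred=T actual=T -> ctr[3]=3
Ev 4: PC=7 idx=3 pred=T actual=T -> ctr[3]=3
Ev 5: PC=7 idx=3 pred=T actual=N -> ctr[3]=2
Ev 6: PC=4 idx=0 pred=T actual=T -> ctr[0]=3
Ev 7: PC=4 idx=0 pred=T actual=T -> ctr[0]=3
Ev 8: PC=7 idx=3 pred=T actual=N -> ctr[3]=1
Ev 9: PC=4 idx=0 pred=T actual=T -> ctr[0]=3
Ev 10: PC=0 idx=0 pred=T actual=T -> ctr[0]=3
Ev 11: PC=4 idx=0 pred=T actual=N -> ctr[0]=2
Ev 12: PC=4 idx=0 pred=T actual=T -> ctr[0]=3
Ev 13: PC=0 idx=0 pred=T actual=N -> ctr[0]=2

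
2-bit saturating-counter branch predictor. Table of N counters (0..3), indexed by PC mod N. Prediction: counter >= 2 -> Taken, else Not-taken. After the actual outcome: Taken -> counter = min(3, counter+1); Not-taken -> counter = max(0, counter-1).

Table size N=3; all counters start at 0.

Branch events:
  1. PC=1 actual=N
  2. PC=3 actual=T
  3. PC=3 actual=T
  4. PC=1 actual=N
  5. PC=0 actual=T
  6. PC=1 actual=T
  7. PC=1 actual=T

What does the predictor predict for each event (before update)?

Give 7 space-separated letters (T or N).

Answer: N N N N T N N

Derivation:
Ev 1: PC=1 idx=1 pred=N actual=N -> ctr[1]=0
Ev 2: PC=3 idx=0 pred=N actual=T -> ctr[0]=1
Ev 3: PC=3 idx=0 pred=N actual=T -> ctr[0]=2
Ev 4: PC=1 idx=1 pred=N actual=N -> ctr[1]=0
Ev 5: PC=0 idx=0 pred=T actual=T -> ctr[0]=3
Ev 6: PC=1 idx=1 pred=N actual=T -> ctr[1]=1
Ev 7: PC=1 idx=1 pred=N actual=T -> ctr[1]=2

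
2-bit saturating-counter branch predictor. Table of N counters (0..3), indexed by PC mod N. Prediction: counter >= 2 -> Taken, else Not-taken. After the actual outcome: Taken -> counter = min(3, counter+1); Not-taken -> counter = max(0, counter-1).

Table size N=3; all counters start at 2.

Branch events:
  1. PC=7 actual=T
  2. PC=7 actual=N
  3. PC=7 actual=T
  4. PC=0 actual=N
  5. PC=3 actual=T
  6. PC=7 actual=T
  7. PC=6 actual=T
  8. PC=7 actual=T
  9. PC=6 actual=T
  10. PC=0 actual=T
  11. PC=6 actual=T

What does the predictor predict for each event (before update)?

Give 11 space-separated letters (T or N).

Ev 1: PC=7 idx=1 pred=T actual=T -> ctr[1]=3
Ev 2: PC=7 idx=1 pred=T actual=N -> ctr[1]=2
Ev 3: PC=7 idx=1 pred=T actual=T -> ctr[1]=3
Ev 4: PC=0 idx=0 pred=T actual=N -> ctr[0]=1
Ev 5: PC=3 idx=0 pred=N actual=T -> ctr[0]=2
Ev 6: PC=7 idx=1 pred=T actual=T -> ctr[1]=3
Ev 7: PC=6 idx=0 pred=T actual=T -> ctr[0]=3
Ev 8: PC=7 idx=1 pred=T actual=T -> ctr[1]=3
Ev 9: PC=6 idx=0 pred=T actual=T -> ctr[0]=3
Ev 10: PC=0 idx=0 pred=T actual=T -> ctr[0]=3
Ev 11: PC=6 idx=0 pred=T actual=T -> ctr[0]=3

Answer: T T T T N T T T T T T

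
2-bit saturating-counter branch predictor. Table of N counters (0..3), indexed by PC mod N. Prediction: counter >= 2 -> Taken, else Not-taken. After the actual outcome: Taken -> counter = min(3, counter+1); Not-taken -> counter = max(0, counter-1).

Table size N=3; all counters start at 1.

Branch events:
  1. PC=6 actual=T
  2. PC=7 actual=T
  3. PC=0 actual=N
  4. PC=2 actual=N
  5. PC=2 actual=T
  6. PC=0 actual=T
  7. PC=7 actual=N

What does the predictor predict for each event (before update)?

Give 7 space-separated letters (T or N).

Answer: N N T N N N T

Derivation:
Ev 1: PC=6 idx=0 pred=N actual=T -> ctr[0]=2
Ev 2: PC=7 idx=1 pred=N actual=T -> ctr[1]=2
Ev 3: PC=0 idx=0 pred=T actual=N -> ctr[0]=1
Ev 4: PC=2 idx=2 pred=N actual=N -> ctr[2]=0
Ev 5: PC=2 idx=2 pred=N actual=T -> ctr[2]=1
Ev 6: PC=0 idx=0 pred=N actual=T -> ctr[0]=2
Ev 7: PC=7 idx=1 pred=T actual=N -> ctr[1]=1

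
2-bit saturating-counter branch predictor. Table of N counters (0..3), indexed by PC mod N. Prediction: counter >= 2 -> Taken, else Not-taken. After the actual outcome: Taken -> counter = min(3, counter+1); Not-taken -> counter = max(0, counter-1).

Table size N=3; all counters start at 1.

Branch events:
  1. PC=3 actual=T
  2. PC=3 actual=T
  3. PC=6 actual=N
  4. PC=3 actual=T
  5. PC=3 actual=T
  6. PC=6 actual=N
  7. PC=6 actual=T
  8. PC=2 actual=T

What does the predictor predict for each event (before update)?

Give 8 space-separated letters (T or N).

Answer: N T T T T T T N

Derivation:
Ev 1: PC=3 idx=0 pred=N actual=T -> ctr[0]=2
Ev 2: PC=3 idx=0 pred=T actual=T -> ctr[0]=3
Ev 3: PC=6 idx=0 pred=T actual=N -> ctr[0]=2
Ev 4: PC=3 idx=0 pred=T actual=T -> ctr[0]=3
Ev 5: PC=3 idx=0 pred=T actual=T -> ctr[0]=3
Ev 6: PC=6 idx=0 pred=T actual=N -> ctr[0]=2
Ev 7: PC=6 idx=0 pred=T actual=T -> ctr[0]=3
Ev 8: PC=2 idx=2 pred=N actual=T -> ctr[2]=2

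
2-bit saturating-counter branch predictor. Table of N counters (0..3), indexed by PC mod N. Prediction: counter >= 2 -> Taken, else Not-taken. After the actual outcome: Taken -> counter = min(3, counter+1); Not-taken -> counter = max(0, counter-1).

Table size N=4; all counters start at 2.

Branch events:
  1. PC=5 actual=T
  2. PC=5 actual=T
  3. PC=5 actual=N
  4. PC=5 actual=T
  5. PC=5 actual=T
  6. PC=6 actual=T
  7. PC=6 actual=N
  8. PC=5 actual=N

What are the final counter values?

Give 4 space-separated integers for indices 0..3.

Answer: 2 2 2 2

Derivation:
Ev 1: PC=5 idx=1 pred=T actual=T -> ctr[1]=3
Ev 2: PC=5 idx=1 pred=T actual=T -> ctr[1]=3
Ev 3: PC=5 idx=1 pred=T actual=N -> ctr[1]=2
Ev 4: PC=5 idx=1 pred=T actual=T -> ctr[1]=3
Ev 5: PC=5 idx=1 pred=T actual=T -> ctr[1]=3
Ev 6: PC=6 idx=2 pred=T actual=T -> ctr[2]=3
Ev 7: PC=6 idx=2 pred=T actual=N -> ctr[2]=2
Ev 8: PC=5 idx=1 pred=T actual=N -> ctr[1]=2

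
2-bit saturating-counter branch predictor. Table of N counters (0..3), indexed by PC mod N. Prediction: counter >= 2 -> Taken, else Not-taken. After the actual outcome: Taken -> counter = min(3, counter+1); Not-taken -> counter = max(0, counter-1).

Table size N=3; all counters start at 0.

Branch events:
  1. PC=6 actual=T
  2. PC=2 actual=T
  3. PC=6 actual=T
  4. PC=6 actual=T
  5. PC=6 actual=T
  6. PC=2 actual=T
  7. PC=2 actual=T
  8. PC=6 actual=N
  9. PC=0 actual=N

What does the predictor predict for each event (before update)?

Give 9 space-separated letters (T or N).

Answer: N N N T T N T T T

Derivation:
Ev 1: PC=6 idx=0 pred=N actual=T -> ctr[0]=1
Ev 2: PC=2 idx=2 pred=N actual=T -> ctr[2]=1
Ev 3: PC=6 idx=0 pred=N actual=T -> ctr[0]=2
Ev 4: PC=6 idx=0 pred=T actual=T -> ctr[0]=3
Ev 5: PC=6 idx=0 pred=T actual=T -> ctr[0]=3
Ev 6: PC=2 idx=2 pred=N actual=T -> ctr[2]=2
Ev 7: PC=2 idx=2 pred=T actual=T -> ctr[2]=3
Ev 8: PC=6 idx=0 pred=T actual=N -> ctr[0]=2
Ev 9: PC=0 idx=0 pred=T actual=N -> ctr[0]=1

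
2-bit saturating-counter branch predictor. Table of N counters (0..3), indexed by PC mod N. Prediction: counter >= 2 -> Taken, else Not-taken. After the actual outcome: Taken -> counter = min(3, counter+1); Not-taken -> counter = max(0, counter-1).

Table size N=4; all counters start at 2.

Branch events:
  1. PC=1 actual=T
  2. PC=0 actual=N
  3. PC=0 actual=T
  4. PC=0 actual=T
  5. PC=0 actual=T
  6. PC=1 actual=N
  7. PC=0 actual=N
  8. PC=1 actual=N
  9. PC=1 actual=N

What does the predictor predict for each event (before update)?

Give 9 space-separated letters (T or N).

Answer: T T N T T T T T N

Derivation:
Ev 1: PC=1 idx=1 pred=T actual=T -> ctr[1]=3
Ev 2: PC=0 idx=0 pred=T actual=N -> ctr[0]=1
Ev 3: PC=0 idx=0 pred=N actual=T -> ctr[0]=2
Ev 4: PC=0 idx=0 pred=T actual=T -> ctr[0]=3
Ev 5: PC=0 idx=0 pred=T actual=T -> ctr[0]=3
Ev 6: PC=1 idx=1 pred=T actual=N -> ctr[1]=2
Ev 7: PC=0 idx=0 pred=T actual=N -> ctr[0]=2
Ev 8: PC=1 idx=1 pred=T actual=N -> ctr[1]=1
Ev 9: PC=1 idx=1 pred=N actual=N -> ctr[1]=0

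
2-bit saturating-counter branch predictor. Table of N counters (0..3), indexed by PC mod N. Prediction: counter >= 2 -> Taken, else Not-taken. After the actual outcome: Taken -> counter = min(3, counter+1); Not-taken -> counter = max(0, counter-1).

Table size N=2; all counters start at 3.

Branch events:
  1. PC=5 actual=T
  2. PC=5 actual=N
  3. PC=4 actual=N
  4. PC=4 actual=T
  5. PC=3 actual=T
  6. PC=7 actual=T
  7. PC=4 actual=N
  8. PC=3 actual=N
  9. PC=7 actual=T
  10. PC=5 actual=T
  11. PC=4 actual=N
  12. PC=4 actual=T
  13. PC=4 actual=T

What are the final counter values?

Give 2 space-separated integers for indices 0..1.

Answer: 3 3

Derivation:
Ev 1: PC=5 idx=1 pred=T actual=T -> ctr[1]=3
Ev 2: PC=5 idx=1 pred=T actual=N -> ctr[1]=2
Ev 3: PC=4 idx=0 pred=T actual=N -> ctr[0]=2
Ev 4: PC=4 idx=0 pred=T actual=T -> ctr[0]=3
Ev 5: PC=3 idx=1 pred=T actual=T -> ctr[1]=3
Ev 6: PC=7 idx=1 pred=T actual=T -> ctr[1]=3
Ev 7: PC=4 idx=0 pred=T actual=N -> ctr[0]=2
Ev 8: PC=3 idx=1 pred=T actual=N -> ctr[1]=2
Ev 9: PC=7 idx=1 pred=T actual=T -> ctr[1]=3
Ev 10: PC=5 idx=1 pred=T actual=T -> ctr[1]=3
Ev 11: PC=4 idx=0 pred=T actual=N -> ctr[0]=1
Ev 12: PC=4 idx=0 pred=N actual=T -> ctr[0]=2
Ev 13: PC=4 idx=0 pred=T actual=T -> ctr[0]=3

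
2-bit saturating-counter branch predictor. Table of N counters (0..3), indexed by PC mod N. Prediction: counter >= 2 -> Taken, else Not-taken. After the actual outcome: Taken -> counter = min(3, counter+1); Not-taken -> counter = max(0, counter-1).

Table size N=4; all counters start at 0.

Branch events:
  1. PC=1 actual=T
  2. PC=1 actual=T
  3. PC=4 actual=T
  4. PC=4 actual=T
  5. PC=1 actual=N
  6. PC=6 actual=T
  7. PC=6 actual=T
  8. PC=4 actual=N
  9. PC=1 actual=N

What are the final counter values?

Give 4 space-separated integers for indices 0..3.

Ev 1: PC=1 idx=1 pred=N actual=T -> ctr[1]=1
Ev 2: PC=1 idx=1 pred=N actual=T -> ctr[1]=2
Ev 3: PC=4 idx=0 pred=N actual=T -> ctr[0]=1
Ev 4: PC=4 idx=0 pred=N actual=T -> ctr[0]=2
Ev 5: PC=1 idx=1 pred=T actual=N -> ctr[1]=1
Ev 6: PC=6 idx=2 pred=N actual=T -> ctr[2]=1
Ev 7: PC=6 idx=2 pred=N actual=T -> ctr[2]=2
Ev 8: PC=4 idx=0 pred=T actual=N -> ctr[0]=1
Ev 9: PC=1 idx=1 pred=N actual=N -> ctr[1]=0

Answer: 1 0 2 0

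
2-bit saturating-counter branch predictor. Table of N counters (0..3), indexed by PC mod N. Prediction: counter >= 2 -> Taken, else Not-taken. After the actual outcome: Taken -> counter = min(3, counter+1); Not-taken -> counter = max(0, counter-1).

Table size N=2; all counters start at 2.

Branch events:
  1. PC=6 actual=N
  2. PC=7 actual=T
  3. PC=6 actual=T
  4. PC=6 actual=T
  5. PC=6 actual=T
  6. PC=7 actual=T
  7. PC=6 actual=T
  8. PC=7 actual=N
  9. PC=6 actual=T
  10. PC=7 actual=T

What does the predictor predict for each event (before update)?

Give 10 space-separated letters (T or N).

Answer: T T N T T T T T T T

Derivation:
Ev 1: PC=6 idx=0 pred=T actual=N -> ctr[0]=1
Ev 2: PC=7 idx=1 pred=T actual=T -> ctr[1]=3
Ev 3: PC=6 idx=0 pred=N actual=T -> ctr[0]=2
Ev 4: PC=6 idx=0 pred=T actual=T -> ctr[0]=3
Ev 5: PC=6 idx=0 pred=T actual=T -> ctr[0]=3
Ev 6: PC=7 idx=1 pred=T actual=T -> ctr[1]=3
Ev 7: PC=6 idx=0 pred=T actual=T -> ctr[0]=3
Ev 8: PC=7 idx=1 pred=T actual=N -> ctr[1]=2
Ev 9: PC=6 idx=0 pred=T actual=T -> ctr[0]=3
Ev 10: PC=7 idx=1 pred=T actual=T -> ctr[1]=3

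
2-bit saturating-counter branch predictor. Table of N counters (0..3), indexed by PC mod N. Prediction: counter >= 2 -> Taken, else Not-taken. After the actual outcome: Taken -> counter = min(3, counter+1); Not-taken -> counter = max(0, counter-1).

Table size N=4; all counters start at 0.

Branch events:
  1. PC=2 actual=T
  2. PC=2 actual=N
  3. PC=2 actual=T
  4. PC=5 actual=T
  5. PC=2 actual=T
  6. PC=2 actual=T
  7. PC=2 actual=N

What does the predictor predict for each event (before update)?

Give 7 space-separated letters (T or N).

Answer: N N N N N T T

Derivation:
Ev 1: PC=2 idx=2 pred=N actual=T -> ctr[2]=1
Ev 2: PC=2 idx=2 pred=N actual=N -> ctr[2]=0
Ev 3: PC=2 idx=2 pred=N actual=T -> ctr[2]=1
Ev 4: PC=5 idx=1 pred=N actual=T -> ctr[1]=1
Ev 5: PC=2 idx=2 pred=N actual=T -> ctr[2]=2
Ev 6: PC=2 idx=2 pred=T actual=T -> ctr[2]=3
Ev 7: PC=2 idx=2 pred=T actual=N -> ctr[2]=2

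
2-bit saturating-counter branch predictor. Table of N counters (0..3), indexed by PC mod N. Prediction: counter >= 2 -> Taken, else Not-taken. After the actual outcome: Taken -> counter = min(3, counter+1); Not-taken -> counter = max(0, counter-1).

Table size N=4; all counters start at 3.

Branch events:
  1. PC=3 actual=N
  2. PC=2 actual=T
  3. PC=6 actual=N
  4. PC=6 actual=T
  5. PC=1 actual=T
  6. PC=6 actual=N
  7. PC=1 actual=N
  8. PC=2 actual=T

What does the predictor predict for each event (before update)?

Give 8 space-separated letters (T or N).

Ev 1: PC=3 idx=3 pred=T actual=N -> ctr[3]=2
Ev 2: PC=2 idx=2 pred=T actual=T -> ctr[2]=3
Ev 3: PC=6 idx=2 pred=T actual=N -> ctr[2]=2
Ev 4: PC=6 idx=2 pred=T actual=T -> ctr[2]=3
Ev 5: PC=1 idx=1 pred=T actual=T -> ctr[1]=3
Ev 6: PC=6 idx=2 pred=T actual=N -> ctr[2]=2
Ev 7: PC=1 idx=1 pred=T actual=N -> ctr[1]=2
Ev 8: PC=2 idx=2 pred=T actual=T -> ctr[2]=3

Answer: T T T T T T T T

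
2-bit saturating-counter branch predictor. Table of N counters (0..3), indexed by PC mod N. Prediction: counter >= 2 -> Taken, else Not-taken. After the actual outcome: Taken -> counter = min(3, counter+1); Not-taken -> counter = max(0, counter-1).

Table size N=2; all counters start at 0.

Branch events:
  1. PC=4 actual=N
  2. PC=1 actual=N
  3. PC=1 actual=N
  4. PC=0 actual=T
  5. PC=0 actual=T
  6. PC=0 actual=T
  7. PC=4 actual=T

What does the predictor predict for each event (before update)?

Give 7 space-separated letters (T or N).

Answer: N N N N N T T

Derivation:
Ev 1: PC=4 idx=0 pred=N actual=N -> ctr[0]=0
Ev 2: PC=1 idx=1 pred=N actual=N -> ctr[1]=0
Ev 3: PC=1 idx=1 pred=N actual=N -> ctr[1]=0
Ev 4: PC=0 idx=0 pred=N actual=T -> ctr[0]=1
Ev 5: PC=0 idx=0 pred=N actual=T -> ctr[0]=2
Ev 6: PC=0 idx=0 pred=T actual=T -> ctr[0]=3
Ev 7: PC=4 idx=0 pred=T actual=T -> ctr[0]=3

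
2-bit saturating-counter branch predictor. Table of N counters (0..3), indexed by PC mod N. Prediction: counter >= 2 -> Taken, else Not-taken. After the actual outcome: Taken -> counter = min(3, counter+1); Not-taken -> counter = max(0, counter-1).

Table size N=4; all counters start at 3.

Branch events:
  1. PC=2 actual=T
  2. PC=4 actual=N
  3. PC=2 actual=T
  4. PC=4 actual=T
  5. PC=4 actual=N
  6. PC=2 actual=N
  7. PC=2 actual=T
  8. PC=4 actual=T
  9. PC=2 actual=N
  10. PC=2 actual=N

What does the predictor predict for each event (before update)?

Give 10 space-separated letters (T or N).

Ev 1: PC=2 idx=2 pred=T actual=T -> ctr[2]=3
Ev 2: PC=4 idx=0 pred=T actual=N -> ctr[0]=2
Ev 3: PC=2 idx=2 pred=T actual=T -> ctr[2]=3
Ev 4: PC=4 idx=0 pred=T actual=T -> ctr[0]=3
Ev 5: PC=4 idx=0 pred=T actual=N -> ctr[0]=2
Ev 6: PC=2 idx=2 pred=T actual=N -> ctr[2]=2
Ev 7: PC=2 idx=2 pred=T actual=T -> ctr[2]=3
Ev 8: PC=4 idx=0 pred=T actual=T -> ctr[0]=3
Ev 9: PC=2 idx=2 pred=T actual=N -> ctr[2]=2
Ev 10: PC=2 idx=2 pred=T actual=N -> ctr[2]=1

Answer: T T T T T T T T T T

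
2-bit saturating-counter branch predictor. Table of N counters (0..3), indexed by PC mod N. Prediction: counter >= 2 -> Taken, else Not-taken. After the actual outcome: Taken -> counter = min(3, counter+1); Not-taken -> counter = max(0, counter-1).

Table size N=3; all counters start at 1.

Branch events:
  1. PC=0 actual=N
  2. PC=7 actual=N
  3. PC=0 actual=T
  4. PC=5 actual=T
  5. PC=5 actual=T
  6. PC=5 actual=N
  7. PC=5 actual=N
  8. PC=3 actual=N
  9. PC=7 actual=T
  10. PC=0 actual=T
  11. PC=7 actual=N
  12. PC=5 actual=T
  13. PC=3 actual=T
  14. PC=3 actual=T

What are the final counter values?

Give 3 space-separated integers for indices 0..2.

Ev 1: PC=0 idx=0 pred=N actual=N -> ctr[0]=0
Ev 2: PC=7 idx=1 pred=N actual=N -> ctr[1]=0
Ev 3: PC=0 idx=0 pred=N actual=T -> ctr[0]=1
Ev 4: PC=5 idx=2 pred=N actual=T -> ctr[2]=2
Ev 5: PC=5 idx=2 pred=T actual=T -> ctr[2]=3
Ev 6: PC=5 idx=2 pred=T actual=N -> ctr[2]=2
Ev 7: PC=5 idx=2 pred=T actual=N -> ctr[2]=1
Ev 8: PC=3 idx=0 pred=N actual=N -> ctr[0]=0
Ev 9: PC=7 idx=1 pred=N actual=T -> ctr[1]=1
Ev 10: PC=0 idx=0 pred=N actual=T -> ctr[0]=1
Ev 11: PC=7 idx=1 pred=N actual=N -> ctr[1]=0
Ev 12: PC=5 idx=2 pred=N actual=T -> ctr[2]=2
Ev 13: PC=3 idx=0 pred=N actual=T -> ctr[0]=2
Ev 14: PC=3 idx=0 pred=T actual=T -> ctr[0]=3

Answer: 3 0 2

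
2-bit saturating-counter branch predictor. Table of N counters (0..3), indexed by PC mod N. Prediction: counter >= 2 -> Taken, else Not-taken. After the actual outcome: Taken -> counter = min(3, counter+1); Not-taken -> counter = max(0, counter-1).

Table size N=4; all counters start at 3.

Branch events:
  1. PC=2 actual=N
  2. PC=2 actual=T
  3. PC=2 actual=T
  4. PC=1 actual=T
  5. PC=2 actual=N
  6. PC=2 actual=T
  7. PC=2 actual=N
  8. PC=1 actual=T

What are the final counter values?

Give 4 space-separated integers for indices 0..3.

Ev 1: PC=2 idx=2 pred=T actual=N -> ctr[2]=2
Ev 2: PC=2 idx=2 pred=T actual=T -> ctr[2]=3
Ev 3: PC=2 idx=2 pred=T actual=T -> ctr[2]=3
Ev 4: PC=1 idx=1 pred=T actual=T -> ctr[1]=3
Ev 5: PC=2 idx=2 pred=T actual=N -> ctr[2]=2
Ev 6: PC=2 idx=2 pred=T actual=T -> ctr[2]=3
Ev 7: PC=2 idx=2 pred=T actual=N -> ctr[2]=2
Ev 8: PC=1 idx=1 pred=T actual=T -> ctr[1]=3

Answer: 3 3 2 3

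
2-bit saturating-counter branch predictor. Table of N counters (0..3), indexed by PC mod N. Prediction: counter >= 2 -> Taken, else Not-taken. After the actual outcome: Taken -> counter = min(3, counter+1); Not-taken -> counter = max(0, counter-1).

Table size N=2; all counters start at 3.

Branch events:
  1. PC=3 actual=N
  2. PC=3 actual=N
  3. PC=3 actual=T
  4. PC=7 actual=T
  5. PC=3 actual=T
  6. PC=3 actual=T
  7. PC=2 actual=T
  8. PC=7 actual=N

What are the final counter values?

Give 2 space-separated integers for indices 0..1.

Answer: 3 2

Derivation:
Ev 1: PC=3 idx=1 pred=T actual=N -> ctr[1]=2
Ev 2: PC=3 idx=1 pred=T actual=N -> ctr[1]=1
Ev 3: PC=3 idx=1 pred=N actual=T -> ctr[1]=2
Ev 4: PC=7 idx=1 pred=T actual=T -> ctr[1]=3
Ev 5: PC=3 idx=1 pred=T actual=T -> ctr[1]=3
Ev 6: PC=3 idx=1 pred=T actual=T -> ctr[1]=3
Ev 7: PC=2 idx=0 pred=T actual=T -> ctr[0]=3
Ev 8: PC=7 idx=1 pred=T actual=N -> ctr[1]=2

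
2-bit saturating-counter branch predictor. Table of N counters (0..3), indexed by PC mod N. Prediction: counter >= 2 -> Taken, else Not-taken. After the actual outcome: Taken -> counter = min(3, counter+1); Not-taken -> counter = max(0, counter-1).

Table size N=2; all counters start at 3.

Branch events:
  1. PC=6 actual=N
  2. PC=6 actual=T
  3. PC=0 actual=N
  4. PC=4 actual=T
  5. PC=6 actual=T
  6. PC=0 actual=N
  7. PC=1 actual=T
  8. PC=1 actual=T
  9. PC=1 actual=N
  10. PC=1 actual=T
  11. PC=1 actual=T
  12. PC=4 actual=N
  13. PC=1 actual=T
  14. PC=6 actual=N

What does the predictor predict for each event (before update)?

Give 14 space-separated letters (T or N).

Ev 1: PC=6 idx=0 pred=T actual=N -> ctr[0]=2
Ev 2: PC=6 idx=0 pred=T actual=T -> ctr[0]=3
Ev 3: PC=0 idx=0 pred=T actual=N -> ctr[0]=2
Ev 4: PC=4 idx=0 pred=T actual=T -> ctr[0]=3
Ev 5: PC=6 idx=0 pred=T actual=T -> ctr[0]=3
Ev 6: PC=0 idx=0 pred=T actual=N -> ctr[0]=2
Ev 7: PC=1 idx=1 pred=T actual=T -> ctr[1]=3
Ev 8: PC=1 idx=1 pred=T actual=T -> ctr[1]=3
Ev 9: PC=1 idx=1 pred=T actual=N -> ctr[1]=2
Ev 10: PC=1 idx=1 pred=T actual=T -> ctr[1]=3
Ev 11: PC=1 idx=1 pred=T actual=T -> ctr[1]=3
Ev 12: PC=4 idx=0 pred=T actual=N -> ctr[0]=1
Ev 13: PC=1 idx=1 pred=T actual=T -> ctr[1]=3
Ev 14: PC=6 idx=0 pred=N actual=N -> ctr[0]=0

Answer: T T T T T T T T T T T T T N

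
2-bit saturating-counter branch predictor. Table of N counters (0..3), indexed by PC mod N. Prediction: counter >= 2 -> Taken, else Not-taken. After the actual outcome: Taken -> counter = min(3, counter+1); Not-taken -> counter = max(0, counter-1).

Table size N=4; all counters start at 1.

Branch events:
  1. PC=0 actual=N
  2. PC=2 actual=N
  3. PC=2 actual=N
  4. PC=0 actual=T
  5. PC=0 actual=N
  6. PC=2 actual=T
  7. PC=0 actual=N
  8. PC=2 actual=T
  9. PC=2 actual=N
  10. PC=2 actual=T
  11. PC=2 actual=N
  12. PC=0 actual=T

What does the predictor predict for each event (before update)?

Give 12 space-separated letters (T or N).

Ev 1: PC=0 idx=0 pred=N actual=N -> ctr[0]=0
Ev 2: PC=2 idx=2 pred=N actual=N -> ctr[2]=0
Ev 3: PC=2 idx=2 pred=N actual=N -> ctr[2]=0
Ev 4: PC=0 idx=0 pred=N actual=T -> ctr[0]=1
Ev 5: PC=0 idx=0 pred=N actual=N -> ctr[0]=0
Ev 6: PC=2 idx=2 pred=N actual=T -> ctr[2]=1
Ev 7: PC=0 idx=0 pred=N actual=N -> ctr[0]=0
Ev 8: PC=2 idx=2 pred=N actual=T -> ctr[2]=2
Ev 9: PC=2 idx=2 pred=T actual=N -> ctr[2]=1
Ev 10: PC=2 idx=2 pred=N actual=T -> ctr[2]=2
Ev 11: PC=2 idx=2 pred=T actual=N -> ctr[2]=1
Ev 12: PC=0 idx=0 pred=N actual=T -> ctr[0]=1

Answer: N N N N N N N N T N T N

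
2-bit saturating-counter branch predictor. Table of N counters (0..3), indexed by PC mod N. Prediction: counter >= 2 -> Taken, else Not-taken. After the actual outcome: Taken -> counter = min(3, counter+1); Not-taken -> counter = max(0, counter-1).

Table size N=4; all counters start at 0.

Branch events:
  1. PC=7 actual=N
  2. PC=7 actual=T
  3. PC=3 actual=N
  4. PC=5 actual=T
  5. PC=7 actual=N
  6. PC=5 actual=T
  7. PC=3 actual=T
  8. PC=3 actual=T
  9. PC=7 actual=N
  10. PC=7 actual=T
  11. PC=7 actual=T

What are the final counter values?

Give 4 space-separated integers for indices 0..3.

Ev 1: PC=7 idx=3 pred=N actual=N -> ctr[3]=0
Ev 2: PC=7 idx=3 pred=N actual=T -> ctr[3]=1
Ev 3: PC=3 idx=3 pred=N actual=N -> ctr[3]=0
Ev 4: PC=5 idx=1 pred=N actual=T -> ctr[1]=1
Ev 5: PC=7 idx=3 pred=N actual=N -> ctr[3]=0
Ev 6: PC=5 idx=1 pred=N actual=T -> ctr[1]=2
Ev 7: PC=3 idx=3 pred=N actual=T -> ctr[3]=1
Ev 8: PC=3 idx=3 pred=N actual=T -> ctr[3]=2
Ev 9: PC=7 idx=3 pred=T actual=N -> ctr[3]=1
Ev 10: PC=7 idx=3 pred=N actual=T -> ctr[3]=2
Ev 11: PC=7 idx=3 pred=T actual=T -> ctr[3]=3

Answer: 0 2 0 3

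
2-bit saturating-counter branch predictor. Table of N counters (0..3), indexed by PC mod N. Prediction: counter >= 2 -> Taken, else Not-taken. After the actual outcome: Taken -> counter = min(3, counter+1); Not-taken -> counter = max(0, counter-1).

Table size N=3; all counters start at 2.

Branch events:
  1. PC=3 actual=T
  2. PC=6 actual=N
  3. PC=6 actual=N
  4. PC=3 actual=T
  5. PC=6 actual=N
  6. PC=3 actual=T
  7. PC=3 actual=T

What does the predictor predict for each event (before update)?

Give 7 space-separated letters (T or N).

Answer: T T T N T N T

Derivation:
Ev 1: PC=3 idx=0 pred=T actual=T -> ctr[0]=3
Ev 2: PC=6 idx=0 pred=T actual=N -> ctr[0]=2
Ev 3: PC=6 idx=0 pred=T actual=N -> ctr[0]=1
Ev 4: PC=3 idx=0 pred=N actual=T -> ctr[0]=2
Ev 5: PC=6 idx=0 pred=T actual=N -> ctr[0]=1
Ev 6: PC=3 idx=0 pred=N actual=T -> ctr[0]=2
Ev 7: PC=3 idx=0 pred=T actual=T -> ctr[0]=3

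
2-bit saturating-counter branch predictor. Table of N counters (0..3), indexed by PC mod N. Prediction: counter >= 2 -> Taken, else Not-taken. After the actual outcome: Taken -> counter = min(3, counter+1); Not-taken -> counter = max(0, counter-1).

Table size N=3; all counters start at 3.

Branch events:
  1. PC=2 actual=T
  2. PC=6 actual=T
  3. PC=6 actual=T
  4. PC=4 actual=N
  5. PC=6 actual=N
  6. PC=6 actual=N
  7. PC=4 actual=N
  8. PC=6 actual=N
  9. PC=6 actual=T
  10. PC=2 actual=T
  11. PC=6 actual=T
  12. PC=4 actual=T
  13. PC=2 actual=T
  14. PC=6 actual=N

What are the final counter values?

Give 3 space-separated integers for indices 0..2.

Ev 1: PC=2 idx=2 pred=T actual=T -> ctr[2]=3
Ev 2: PC=6 idx=0 pred=T actual=T -> ctr[0]=3
Ev 3: PC=6 idx=0 pred=T actual=T -> ctr[0]=3
Ev 4: PC=4 idx=1 pred=T actual=N -> ctr[1]=2
Ev 5: PC=6 idx=0 pred=T actual=N -> ctr[0]=2
Ev 6: PC=6 idx=0 pred=T actual=N -> ctr[0]=1
Ev 7: PC=4 idx=1 pred=T actual=N -> ctr[1]=1
Ev 8: PC=6 idx=0 pred=N actual=N -> ctr[0]=0
Ev 9: PC=6 idx=0 pred=N actual=T -> ctr[0]=1
Ev 10: PC=2 idx=2 pred=T actual=T -> ctr[2]=3
Ev 11: PC=6 idx=0 pred=N actual=T -> ctr[0]=2
Ev 12: PC=4 idx=1 pred=N actual=T -> ctr[1]=2
Ev 13: PC=2 idx=2 pred=T actual=T -> ctr[2]=3
Ev 14: PC=6 idx=0 pred=T actual=N -> ctr[0]=1

Answer: 1 2 3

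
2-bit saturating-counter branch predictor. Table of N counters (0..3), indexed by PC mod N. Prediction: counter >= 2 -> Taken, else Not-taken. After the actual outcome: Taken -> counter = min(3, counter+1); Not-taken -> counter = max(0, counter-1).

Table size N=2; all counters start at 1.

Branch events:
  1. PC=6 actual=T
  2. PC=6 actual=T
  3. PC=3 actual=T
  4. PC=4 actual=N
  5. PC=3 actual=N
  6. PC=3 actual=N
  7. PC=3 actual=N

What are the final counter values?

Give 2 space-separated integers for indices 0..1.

Ev 1: PC=6 idx=0 pred=N actual=T -> ctr[0]=2
Ev 2: PC=6 idx=0 pred=T actual=T -> ctr[0]=3
Ev 3: PC=3 idx=1 pred=N actual=T -> ctr[1]=2
Ev 4: PC=4 idx=0 pred=T actual=N -> ctr[0]=2
Ev 5: PC=3 idx=1 pred=T actual=N -> ctr[1]=1
Ev 6: PC=3 idx=1 pred=N actual=N -> ctr[1]=0
Ev 7: PC=3 idx=1 pred=N actual=N -> ctr[1]=0

Answer: 2 0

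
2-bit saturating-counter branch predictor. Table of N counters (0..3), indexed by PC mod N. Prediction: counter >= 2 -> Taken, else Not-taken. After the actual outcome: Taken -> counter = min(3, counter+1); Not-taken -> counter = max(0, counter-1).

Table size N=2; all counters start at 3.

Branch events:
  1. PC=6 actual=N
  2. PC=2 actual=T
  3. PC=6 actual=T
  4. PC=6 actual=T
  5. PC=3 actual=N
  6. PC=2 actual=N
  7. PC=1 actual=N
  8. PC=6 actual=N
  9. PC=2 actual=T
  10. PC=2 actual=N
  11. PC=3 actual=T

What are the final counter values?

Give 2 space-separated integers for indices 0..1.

Ev 1: PC=6 idx=0 pred=T actual=N -> ctr[0]=2
Ev 2: PC=2 idx=0 pred=T actual=T -> ctr[0]=3
Ev 3: PC=6 idx=0 pred=T actual=T -> ctr[0]=3
Ev 4: PC=6 idx=0 pred=T actual=T -> ctr[0]=3
Ev 5: PC=3 idx=1 pred=T actual=N -> ctr[1]=2
Ev 6: PC=2 idx=0 pred=T actual=N -> ctr[0]=2
Ev 7: PC=1 idx=1 pred=T actual=N -> ctr[1]=1
Ev 8: PC=6 idx=0 pred=T actual=N -> ctr[0]=1
Ev 9: PC=2 idx=0 pred=N actual=T -> ctr[0]=2
Ev 10: PC=2 idx=0 pred=T actual=N -> ctr[0]=1
Ev 11: PC=3 idx=1 pred=N actual=T -> ctr[1]=2

Answer: 1 2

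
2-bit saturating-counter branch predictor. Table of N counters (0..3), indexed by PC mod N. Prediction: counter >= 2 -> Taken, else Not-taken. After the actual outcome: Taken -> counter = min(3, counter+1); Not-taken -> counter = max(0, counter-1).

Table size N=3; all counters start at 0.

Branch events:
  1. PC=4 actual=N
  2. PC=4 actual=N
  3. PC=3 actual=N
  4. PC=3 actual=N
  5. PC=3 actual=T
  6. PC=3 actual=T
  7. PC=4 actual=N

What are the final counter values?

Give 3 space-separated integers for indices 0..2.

Answer: 2 0 0

Derivation:
Ev 1: PC=4 idx=1 pred=N actual=N -> ctr[1]=0
Ev 2: PC=4 idx=1 pred=N actual=N -> ctr[1]=0
Ev 3: PC=3 idx=0 pred=N actual=N -> ctr[0]=0
Ev 4: PC=3 idx=0 pred=N actual=N -> ctr[0]=0
Ev 5: PC=3 idx=0 pred=N actual=T -> ctr[0]=1
Ev 6: PC=3 idx=0 pred=N actual=T -> ctr[0]=2
Ev 7: PC=4 idx=1 pred=N actual=N -> ctr[1]=0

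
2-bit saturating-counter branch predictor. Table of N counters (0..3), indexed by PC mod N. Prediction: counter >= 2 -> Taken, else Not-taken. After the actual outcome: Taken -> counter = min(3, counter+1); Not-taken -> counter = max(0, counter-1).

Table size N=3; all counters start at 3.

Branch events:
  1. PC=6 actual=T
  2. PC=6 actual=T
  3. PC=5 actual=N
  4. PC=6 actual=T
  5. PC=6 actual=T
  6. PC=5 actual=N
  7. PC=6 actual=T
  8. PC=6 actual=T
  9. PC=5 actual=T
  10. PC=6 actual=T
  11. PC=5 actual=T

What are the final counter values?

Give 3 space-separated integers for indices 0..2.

Ev 1: PC=6 idx=0 pred=T actual=T -> ctr[0]=3
Ev 2: PC=6 idx=0 pred=T actual=T -> ctr[0]=3
Ev 3: PC=5 idx=2 pred=T actual=N -> ctr[2]=2
Ev 4: PC=6 idx=0 pred=T actual=T -> ctr[0]=3
Ev 5: PC=6 idx=0 pred=T actual=T -> ctr[0]=3
Ev 6: PC=5 idx=2 pred=T actual=N -> ctr[2]=1
Ev 7: PC=6 idx=0 pred=T actual=T -> ctr[0]=3
Ev 8: PC=6 idx=0 pred=T actual=T -> ctr[0]=3
Ev 9: PC=5 idx=2 pred=N actual=T -> ctr[2]=2
Ev 10: PC=6 idx=0 pred=T actual=T -> ctr[0]=3
Ev 11: PC=5 idx=2 pred=T actual=T -> ctr[2]=3

Answer: 3 3 3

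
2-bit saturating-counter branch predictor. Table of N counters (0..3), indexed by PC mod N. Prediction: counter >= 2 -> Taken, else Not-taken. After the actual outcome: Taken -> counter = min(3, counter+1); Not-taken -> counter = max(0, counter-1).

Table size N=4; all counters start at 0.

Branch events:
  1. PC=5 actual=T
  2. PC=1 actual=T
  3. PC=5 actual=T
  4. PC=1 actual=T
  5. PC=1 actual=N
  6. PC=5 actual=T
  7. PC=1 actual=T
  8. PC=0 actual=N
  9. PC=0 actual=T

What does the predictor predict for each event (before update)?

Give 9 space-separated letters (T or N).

Answer: N N T T T T T N N

Derivation:
Ev 1: PC=5 idx=1 pred=N actual=T -> ctr[1]=1
Ev 2: PC=1 idx=1 pred=N actual=T -> ctr[1]=2
Ev 3: PC=5 idx=1 pred=T actual=T -> ctr[1]=3
Ev 4: PC=1 idx=1 pred=T actual=T -> ctr[1]=3
Ev 5: PC=1 idx=1 pred=T actual=N -> ctr[1]=2
Ev 6: PC=5 idx=1 pred=T actual=T -> ctr[1]=3
Ev 7: PC=1 idx=1 pred=T actual=T -> ctr[1]=3
Ev 8: PC=0 idx=0 pred=N actual=N -> ctr[0]=0
Ev 9: PC=0 idx=0 pred=N actual=T -> ctr[0]=1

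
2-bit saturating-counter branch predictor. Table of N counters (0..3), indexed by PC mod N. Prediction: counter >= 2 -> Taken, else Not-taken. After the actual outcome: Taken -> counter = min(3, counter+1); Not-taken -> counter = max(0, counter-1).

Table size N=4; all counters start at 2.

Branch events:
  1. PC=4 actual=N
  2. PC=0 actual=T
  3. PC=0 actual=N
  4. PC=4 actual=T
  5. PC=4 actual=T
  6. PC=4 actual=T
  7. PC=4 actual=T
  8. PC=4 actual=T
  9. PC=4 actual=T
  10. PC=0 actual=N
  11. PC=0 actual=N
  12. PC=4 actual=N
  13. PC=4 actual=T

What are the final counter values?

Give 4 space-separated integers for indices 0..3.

Answer: 1 2 2 2

Derivation:
Ev 1: PC=4 idx=0 pred=T actual=N -> ctr[0]=1
Ev 2: PC=0 idx=0 pred=N actual=T -> ctr[0]=2
Ev 3: PC=0 idx=0 pred=T actual=N -> ctr[0]=1
Ev 4: PC=4 idx=0 pred=N actual=T -> ctr[0]=2
Ev 5: PC=4 idx=0 pred=T actual=T -> ctr[0]=3
Ev 6: PC=4 idx=0 pred=T actual=T -> ctr[0]=3
Ev 7: PC=4 idx=0 pred=T actual=T -> ctr[0]=3
Ev 8: PC=4 idx=0 pred=T actual=T -> ctr[0]=3
Ev 9: PC=4 idx=0 pred=T actual=T -> ctr[0]=3
Ev 10: PC=0 idx=0 pred=T actual=N -> ctr[0]=2
Ev 11: PC=0 idx=0 pred=T actual=N -> ctr[0]=1
Ev 12: PC=4 idx=0 pred=N actual=N -> ctr[0]=0
Ev 13: PC=4 idx=0 pred=N actual=T -> ctr[0]=1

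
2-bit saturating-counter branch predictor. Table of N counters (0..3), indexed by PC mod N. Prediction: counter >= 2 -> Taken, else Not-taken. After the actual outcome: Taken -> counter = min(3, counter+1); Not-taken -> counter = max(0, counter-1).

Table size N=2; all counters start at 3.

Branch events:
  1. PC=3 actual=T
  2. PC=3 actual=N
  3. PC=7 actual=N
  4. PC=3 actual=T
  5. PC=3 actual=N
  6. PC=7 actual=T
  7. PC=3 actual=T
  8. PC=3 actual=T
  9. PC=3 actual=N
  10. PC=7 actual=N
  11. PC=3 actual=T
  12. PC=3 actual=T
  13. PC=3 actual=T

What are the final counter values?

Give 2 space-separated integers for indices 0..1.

Answer: 3 3

Derivation:
Ev 1: PC=3 idx=1 pred=T actual=T -> ctr[1]=3
Ev 2: PC=3 idx=1 pred=T actual=N -> ctr[1]=2
Ev 3: PC=7 idx=1 pred=T actual=N -> ctr[1]=1
Ev 4: PC=3 idx=1 pred=N actual=T -> ctr[1]=2
Ev 5: PC=3 idx=1 pred=T actual=N -> ctr[1]=1
Ev 6: PC=7 idx=1 pred=N actual=T -> ctr[1]=2
Ev 7: PC=3 idx=1 pred=T actual=T -> ctr[1]=3
Ev 8: PC=3 idx=1 pred=T actual=T -> ctr[1]=3
Ev 9: PC=3 idx=1 pred=T actual=N -> ctr[1]=2
Ev 10: PC=7 idx=1 pred=T actual=N -> ctr[1]=1
Ev 11: PC=3 idx=1 pred=N actual=T -> ctr[1]=2
Ev 12: PC=3 idx=1 pred=T actual=T -> ctr[1]=3
Ev 13: PC=3 idx=1 pred=T actual=T -> ctr[1]=3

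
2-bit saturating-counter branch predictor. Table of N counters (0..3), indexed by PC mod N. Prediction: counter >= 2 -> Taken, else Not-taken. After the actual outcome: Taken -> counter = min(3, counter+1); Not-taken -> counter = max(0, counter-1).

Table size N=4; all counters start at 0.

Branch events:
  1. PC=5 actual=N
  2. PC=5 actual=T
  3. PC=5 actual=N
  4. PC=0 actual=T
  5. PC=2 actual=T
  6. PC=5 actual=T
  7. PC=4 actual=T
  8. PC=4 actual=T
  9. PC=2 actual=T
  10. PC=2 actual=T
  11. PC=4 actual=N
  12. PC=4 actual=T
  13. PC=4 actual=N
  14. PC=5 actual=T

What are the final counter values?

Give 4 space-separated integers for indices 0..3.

Answer: 2 2 3 0

Derivation:
Ev 1: PC=5 idx=1 pred=N actual=N -> ctr[1]=0
Ev 2: PC=5 idx=1 pred=N actual=T -> ctr[1]=1
Ev 3: PC=5 idx=1 pred=N actual=N -> ctr[1]=0
Ev 4: PC=0 idx=0 pred=N actual=T -> ctr[0]=1
Ev 5: PC=2 idx=2 pred=N actual=T -> ctr[2]=1
Ev 6: PC=5 idx=1 pred=N actual=T -> ctr[1]=1
Ev 7: PC=4 idx=0 pred=N actual=T -> ctr[0]=2
Ev 8: PC=4 idx=0 pred=T actual=T -> ctr[0]=3
Ev 9: PC=2 idx=2 pred=N actual=T -> ctr[2]=2
Ev 10: PC=2 idx=2 pred=T actual=T -> ctr[2]=3
Ev 11: PC=4 idx=0 pred=T actual=N -> ctr[0]=2
Ev 12: PC=4 idx=0 pred=T actual=T -> ctr[0]=3
Ev 13: PC=4 idx=0 pred=T actual=N -> ctr[0]=2
Ev 14: PC=5 idx=1 pred=N actual=T -> ctr[1]=2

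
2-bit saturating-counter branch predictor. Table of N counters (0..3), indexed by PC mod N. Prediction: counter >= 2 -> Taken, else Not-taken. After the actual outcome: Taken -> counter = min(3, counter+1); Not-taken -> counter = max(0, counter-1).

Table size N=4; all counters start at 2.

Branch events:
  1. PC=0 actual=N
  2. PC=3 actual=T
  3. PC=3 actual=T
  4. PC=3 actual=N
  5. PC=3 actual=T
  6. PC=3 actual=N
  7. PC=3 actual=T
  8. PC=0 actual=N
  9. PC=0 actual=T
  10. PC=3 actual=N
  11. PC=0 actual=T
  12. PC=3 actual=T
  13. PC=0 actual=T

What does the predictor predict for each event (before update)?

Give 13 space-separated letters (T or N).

Answer: T T T T T T T N N T N T T

Derivation:
Ev 1: PC=0 idx=0 pred=T actual=N -> ctr[0]=1
Ev 2: PC=3 idx=3 pred=T actual=T -> ctr[3]=3
Ev 3: PC=3 idx=3 pred=T actual=T -> ctr[3]=3
Ev 4: PC=3 idx=3 pred=T actual=N -> ctr[3]=2
Ev 5: PC=3 idx=3 pred=T actual=T -> ctr[3]=3
Ev 6: PC=3 idx=3 pred=T actual=N -> ctr[3]=2
Ev 7: PC=3 idx=3 pred=T actual=T -> ctr[3]=3
Ev 8: PC=0 idx=0 pred=N actual=N -> ctr[0]=0
Ev 9: PC=0 idx=0 pred=N actual=T -> ctr[0]=1
Ev 10: PC=3 idx=3 pred=T actual=N -> ctr[3]=2
Ev 11: PC=0 idx=0 pred=N actual=T -> ctr[0]=2
Ev 12: PC=3 idx=3 pred=T actual=T -> ctr[3]=3
Ev 13: PC=0 idx=0 pred=T actual=T -> ctr[0]=3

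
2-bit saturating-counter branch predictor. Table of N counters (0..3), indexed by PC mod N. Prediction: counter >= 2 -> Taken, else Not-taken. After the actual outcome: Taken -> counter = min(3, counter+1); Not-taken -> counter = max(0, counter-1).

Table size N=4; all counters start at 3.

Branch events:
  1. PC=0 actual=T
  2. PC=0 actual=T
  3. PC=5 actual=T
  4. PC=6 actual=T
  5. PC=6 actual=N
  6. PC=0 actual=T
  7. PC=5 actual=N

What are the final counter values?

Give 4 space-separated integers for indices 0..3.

Answer: 3 2 2 3

Derivation:
Ev 1: PC=0 idx=0 pred=T actual=T -> ctr[0]=3
Ev 2: PC=0 idx=0 pred=T actual=T -> ctr[0]=3
Ev 3: PC=5 idx=1 pred=T actual=T -> ctr[1]=3
Ev 4: PC=6 idx=2 pred=T actual=T -> ctr[2]=3
Ev 5: PC=6 idx=2 pred=T actual=N -> ctr[2]=2
Ev 6: PC=0 idx=0 pred=T actual=T -> ctr[0]=3
Ev 7: PC=5 idx=1 pred=T actual=N -> ctr[1]=2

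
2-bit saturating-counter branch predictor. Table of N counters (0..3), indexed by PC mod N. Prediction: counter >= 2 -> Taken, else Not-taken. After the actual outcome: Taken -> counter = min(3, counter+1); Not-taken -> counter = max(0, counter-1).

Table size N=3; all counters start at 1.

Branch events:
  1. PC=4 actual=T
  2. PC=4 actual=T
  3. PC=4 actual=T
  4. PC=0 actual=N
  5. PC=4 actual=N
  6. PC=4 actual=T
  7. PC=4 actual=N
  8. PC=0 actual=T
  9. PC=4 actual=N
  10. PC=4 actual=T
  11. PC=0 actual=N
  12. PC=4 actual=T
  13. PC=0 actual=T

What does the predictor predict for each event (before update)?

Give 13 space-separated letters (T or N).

Ev 1: PC=4 idx=1 pred=N actual=T -> ctr[1]=2
Ev 2: PC=4 idx=1 pred=T actual=T -> ctr[1]=3
Ev 3: PC=4 idx=1 pred=T actual=T -> ctr[1]=3
Ev 4: PC=0 idx=0 pred=N actual=N -> ctr[0]=0
Ev 5: PC=4 idx=1 pred=T actual=N -> ctr[1]=2
Ev 6: PC=4 idx=1 pred=T actual=T -> ctr[1]=3
Ev 7: PC=4 idx=1 pred=T actual=N -> ctr[1]=2
Ev 8: PC=0 idx=0 pred=N actual=T -> ctr[0]=1
Ev 9: PC=4 idx=1 pred=T actual=N -> ctr[1]=1
Ev 10: PC=4 idx=1 pred=N actual=T -> ctr[1]=2
Ev 11: PC=0 idx=0 pred=N actual=N -> ctr[0]=0
Ev 12: PC=4 idx=1 pred=T actual=T -> ctr[1]=3
Ev 13: PC=0 idx=0 pred=N actual=T -> ctr[0]=1

Answer: N T T N T T T N T N N T N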